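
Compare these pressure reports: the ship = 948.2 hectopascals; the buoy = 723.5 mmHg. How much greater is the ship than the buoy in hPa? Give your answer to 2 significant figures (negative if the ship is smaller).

the buoy: 723.5 mmHg = 964.59 hPa.
Difference: 948.20 − 964.59 = -16 hPa.

-16 hPa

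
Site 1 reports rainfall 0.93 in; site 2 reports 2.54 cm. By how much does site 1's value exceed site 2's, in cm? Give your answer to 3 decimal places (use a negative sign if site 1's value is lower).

site 1: 0.93 in = 2.36220 cm.
Difference: 2.36220 − 2.54000 = -0.178 cm.

-0.178 cm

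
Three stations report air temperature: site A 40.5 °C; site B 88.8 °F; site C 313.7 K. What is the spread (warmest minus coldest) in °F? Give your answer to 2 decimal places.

site B: 88.8 °F = 31.556 °C.
site C: 313.7 K = 40.550 °C.
Spread: 40.550 − 31.556 = 8.994 °C = 16.19 °F.

16.19 °F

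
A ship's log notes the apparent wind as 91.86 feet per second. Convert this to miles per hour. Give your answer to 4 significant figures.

1 ft/s = 0.681818 mph, so 91.86 × 0.681818 = 62.63 mph.

62.63 mph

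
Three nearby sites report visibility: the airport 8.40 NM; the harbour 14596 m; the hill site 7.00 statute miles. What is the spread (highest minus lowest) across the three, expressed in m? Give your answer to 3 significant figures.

the airport: 8.40 nmi = 15556.80 m.
the hill site: 7.00 SM = 11265.41 m.
Spread: 15556.80 − 11265.41 = 4290 m.

4290 m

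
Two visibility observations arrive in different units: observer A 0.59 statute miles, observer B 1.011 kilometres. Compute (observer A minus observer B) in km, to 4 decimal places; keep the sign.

observer A: 0.59 SM = 0.949513 km.
Difference: 0.949513 − 1.011000 = -0.0615 km.

-0.0615 km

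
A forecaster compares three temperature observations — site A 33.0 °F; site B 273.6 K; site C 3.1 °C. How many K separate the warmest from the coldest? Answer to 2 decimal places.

site A: 33.0 °F = 0.556 °C.
site B: 273.6 K = 0.450 °C.
Spread: 3.100 − 0.450 = 2.650 °C.

2.65 K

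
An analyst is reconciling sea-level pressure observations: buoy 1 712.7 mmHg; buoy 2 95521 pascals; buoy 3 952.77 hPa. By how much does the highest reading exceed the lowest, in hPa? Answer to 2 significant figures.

5.0 hPa

buoy 1: 712.7 mmHg = 950.189 hPa.
buoy 2: 95521 Pa = 955.210 hPa.
Spread: 955.210 − 950.189 = 5.0 hPa.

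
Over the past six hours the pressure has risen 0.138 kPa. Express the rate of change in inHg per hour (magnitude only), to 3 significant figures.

0.00679 inHg per hour

0.138 kPa / 6 h × 0.2953 inHg/kPa = 0.00679 inHg/h.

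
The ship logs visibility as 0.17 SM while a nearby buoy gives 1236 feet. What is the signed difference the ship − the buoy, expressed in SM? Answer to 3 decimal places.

the buoy: 1236 ft = 0.23409 SM.
Difference: 0.17000 − 0.23409 = -0.064 SM.

-0.064 SM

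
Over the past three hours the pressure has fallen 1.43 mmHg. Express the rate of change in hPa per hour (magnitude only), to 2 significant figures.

1.43 mmHg / 3 h × 1.33322 hPa/mmHg = 0.64 hPa/h.

0.64 hPa per hour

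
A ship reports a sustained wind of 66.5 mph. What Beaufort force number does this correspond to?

66.5 mph = 29.7 m/s, which is Beaufort 11 (violent storm, 28.5–32.6 m/s).

Beaufort force 11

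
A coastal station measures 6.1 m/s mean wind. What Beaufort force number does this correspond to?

Beaufort force 4

6.1 m/s lies in the Beaufort 4 band (moderate breeze, 5.5–7.9 m/s).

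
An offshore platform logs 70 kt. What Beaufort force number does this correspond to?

70 kt lies in the Beaufort 12 band (hurricane force, ≥64 kt).

Beaufort force 12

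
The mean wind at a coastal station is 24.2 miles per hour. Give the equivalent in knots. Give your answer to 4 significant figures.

1 mph = 0.868976 kt, so 24.2 × 0.868976 = 21.03 kt.

21.03 kt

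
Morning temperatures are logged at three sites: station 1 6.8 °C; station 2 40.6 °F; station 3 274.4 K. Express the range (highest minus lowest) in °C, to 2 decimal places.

station 2: 40.6 °F = 4.778 °C.
station 3: 274.4 K = 1.250 °C.
Spread: 6.800 − 1.250 = 5.550 °C.

5.55 °C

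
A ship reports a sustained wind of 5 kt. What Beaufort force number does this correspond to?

5 kt lies in the Beaufort 2 band (light breeze, 4–6 kt).

Beaufort force 2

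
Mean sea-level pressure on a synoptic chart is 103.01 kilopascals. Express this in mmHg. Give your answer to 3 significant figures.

773 mmHg

1 kPa = 7.50062 mmHg, so 103.01 × 7.50062 = 773 mmHg.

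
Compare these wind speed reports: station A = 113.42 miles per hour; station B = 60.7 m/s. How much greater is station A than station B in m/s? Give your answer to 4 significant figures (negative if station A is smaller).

station A: 113.42 mph = 50.70328 m/s.
Difference: 50.70328 − 60.70000 = -9.997 m/s.

-9.997 m/s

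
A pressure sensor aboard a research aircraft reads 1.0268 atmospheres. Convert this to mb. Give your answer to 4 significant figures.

1040 mb

1 atm = 1013.25 mb, so 1.0268 × 1013.25 = 1040 mb.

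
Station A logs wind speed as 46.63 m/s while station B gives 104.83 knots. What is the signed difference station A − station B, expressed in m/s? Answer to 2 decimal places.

-7.30 m/s

station B: 104.83 kt = 53.9292 m/s.
Difference: 46.6300 − 53.9292 = -7.30 m/s.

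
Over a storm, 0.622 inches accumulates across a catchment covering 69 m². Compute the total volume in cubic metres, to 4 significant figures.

1.090 cubic metres

Depth: 0.622 in × 25.4 = 15.7988 mm.
1 mm over 1 m² is 1 L, so volume = 15.7988 × 69 = 1090.1172 L = 1.090 m³.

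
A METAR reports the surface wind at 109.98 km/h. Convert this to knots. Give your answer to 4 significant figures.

1 km/h = 0.539957 kt, so 109.98 × 0.539957 = 59.38 kt.

59.38 kt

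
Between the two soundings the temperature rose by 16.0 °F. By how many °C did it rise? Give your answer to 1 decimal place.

For a temperature change the 32° offset cancels: Δ°C = 16.0 × 0.5556 = 8.9 °C.

8.9 °C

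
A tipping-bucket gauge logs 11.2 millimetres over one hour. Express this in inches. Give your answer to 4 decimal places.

1 mm = 0.0393701 in, so 11.2 × 0.0393701 = 0.4409 in.

0.4409 in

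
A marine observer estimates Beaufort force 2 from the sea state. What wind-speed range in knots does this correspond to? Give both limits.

Beaufort 2 (light breeze) spans 4–6 knots.

4 to 6 kt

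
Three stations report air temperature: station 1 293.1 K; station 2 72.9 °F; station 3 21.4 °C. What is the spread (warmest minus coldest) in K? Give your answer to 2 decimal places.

2.77 K

station 1: 293.1 K = 19.950 °C.
station 2: 72.9 °F = 22.722 °C.
Spread: 22.722 − 19.950 = 2.772 °C.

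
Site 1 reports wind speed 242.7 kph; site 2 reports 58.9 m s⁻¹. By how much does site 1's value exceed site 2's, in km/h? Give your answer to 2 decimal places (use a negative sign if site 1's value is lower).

30.66 km/h

site 2: 58.9 m/s = 212.0400 km/h.
Difference: 242.7000 − 212.0400 = 30.66 km/h.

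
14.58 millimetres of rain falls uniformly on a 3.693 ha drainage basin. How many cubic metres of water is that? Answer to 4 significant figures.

Area: 3.693 ha = 36930 m².
1 mm over 1 m² is 1 L, so volume = 14.58 × 36930 = 538439.4 L = 538.4 m³.

538.4 cubic metres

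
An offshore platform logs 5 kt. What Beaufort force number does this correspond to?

5 kt lies in the Beaufort 2 band (light breeze, 4–6 kt).

Beaufort force 2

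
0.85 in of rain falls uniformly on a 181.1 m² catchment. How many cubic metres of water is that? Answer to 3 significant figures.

3.91 cubic metres

Depth: 0.85 in × 25.4 = 21.59 mm.
1 mm over 1 m² is 1 L, so volume = 21.59 × 181.1 = 3909.949 L = 3.91 m³.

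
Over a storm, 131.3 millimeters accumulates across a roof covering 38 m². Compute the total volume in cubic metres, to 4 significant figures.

4.989 cubic metres

1 mm over 1 m² is 1 L, so volume = 131.3 × 38 = 4989.4 L = 4.989 m³.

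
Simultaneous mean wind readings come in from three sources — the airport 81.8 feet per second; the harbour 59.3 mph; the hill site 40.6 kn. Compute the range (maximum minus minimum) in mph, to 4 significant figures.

12.58 mph

the airport: 81.8 ft/s = 55.7727 mph.
the hill site: 40.6 kt = 46.7216 mph.
Spread: 59.3000 − 46.7216 = 12.58 mph.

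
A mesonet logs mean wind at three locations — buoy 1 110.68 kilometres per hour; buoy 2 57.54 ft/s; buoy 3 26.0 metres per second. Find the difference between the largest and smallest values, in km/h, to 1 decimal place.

buoy 2: 57.54 ft/s = 63.137 km/h.
buoy 3: 26.0 m/s = 93.600 km/h.
Spread: 110.680 − 63.137 = 47.5 km/h.

47.5 km/h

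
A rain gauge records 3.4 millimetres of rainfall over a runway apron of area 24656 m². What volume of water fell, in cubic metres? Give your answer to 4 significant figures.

1 mm over 1 m² is 1 L, so volume = 3.4 × 24656 = 83830.4 L = 83.83 m³.

83.83 cubic metres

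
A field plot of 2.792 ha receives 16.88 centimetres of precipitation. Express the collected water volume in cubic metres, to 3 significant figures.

Depth: 16.88 cm × 10 = 168.8 mm.
Area: 2.792 ha = 27920 m².
1 mm over 1 m² is 1 L, so volume = 168.8 × 27920 = 4712896 L = 4710 m³.

4710 cubic metres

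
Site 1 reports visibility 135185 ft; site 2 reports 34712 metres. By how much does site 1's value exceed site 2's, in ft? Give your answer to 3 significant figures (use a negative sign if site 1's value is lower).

21300 ft

site 2: 34712 m = 113884.51 ft.
Difference: 135185.00 − 113884.51 = 21300 ft.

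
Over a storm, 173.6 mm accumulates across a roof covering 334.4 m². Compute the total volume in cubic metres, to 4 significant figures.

58.05 cubic metres

1 mm over 1 m² is 1 L, so volume = 173.6 × 334.4 = 58051.84 L = 58.05 m³.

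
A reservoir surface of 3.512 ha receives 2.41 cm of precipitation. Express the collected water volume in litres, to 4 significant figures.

846400 litres

Depth: 2.41 cm × 10 = 24.1 mm.
Area: 3.512 ha = 35120 m².
1 mm over 1 m² is 1 L, so volume = 24.1 × 35120 = 846392 L ≈ 846400 L.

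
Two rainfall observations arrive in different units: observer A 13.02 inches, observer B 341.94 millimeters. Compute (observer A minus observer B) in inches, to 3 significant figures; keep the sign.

observer B: 341.94 mm = 13.46220 in.
Difference: 13.02000 − 13.46220 = -0.442 in.

-0.442 in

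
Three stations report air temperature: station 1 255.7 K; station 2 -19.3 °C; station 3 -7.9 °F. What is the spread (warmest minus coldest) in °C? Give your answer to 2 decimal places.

station 1: 255.7 K = -17.450 °C.
station 3: -7.9 °F = -22.167 °C.
Spread: (-17.450) − (-22.167) = 4.717 °C.

4.72 °C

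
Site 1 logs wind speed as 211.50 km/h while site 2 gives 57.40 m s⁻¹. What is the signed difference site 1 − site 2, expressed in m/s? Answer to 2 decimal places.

site 1: 211.50 km/h = 58.7500 m/s.
Difference: 58.7500 − 57.4000 = 1.35 m/s.

1.35 m/s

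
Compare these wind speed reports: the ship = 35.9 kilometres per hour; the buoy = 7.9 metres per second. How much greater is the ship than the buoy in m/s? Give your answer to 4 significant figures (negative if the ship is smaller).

the ship: 35.9 km/h = 9.97222 m/s.
Difference: 9.97222 − 7.90000 = 2.072 m/s.

2.072 m/s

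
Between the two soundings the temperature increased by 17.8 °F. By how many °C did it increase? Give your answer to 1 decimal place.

A change of 1 °C equals a change of 1.8 °F: Δ°C = 17.8 × 0.5556 = 9.9 °C.

9.9 °C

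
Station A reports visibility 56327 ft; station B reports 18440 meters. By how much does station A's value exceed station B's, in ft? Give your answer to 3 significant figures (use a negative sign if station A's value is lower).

-4170 ft

station B: 18440 m = 60498.69 ft.
Difference: 56327.00 − 60498.69 = -4170 ft.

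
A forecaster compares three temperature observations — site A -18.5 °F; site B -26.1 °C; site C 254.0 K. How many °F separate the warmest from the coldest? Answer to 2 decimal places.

site A: -18.5 °F = -28.056 °C.
site C: 254.0 K = -19.150 °C.
Spread: (-19.150) − (-28.056) = 8.906 °C = 16.03 °F.

16.03 °F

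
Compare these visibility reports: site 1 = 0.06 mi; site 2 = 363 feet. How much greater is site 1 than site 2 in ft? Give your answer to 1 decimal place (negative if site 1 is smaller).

-46.2 ft

site 1: 0.06 SM = 316.800 ft.
Difference: 316.800 − 363.000 = -46.2 ft.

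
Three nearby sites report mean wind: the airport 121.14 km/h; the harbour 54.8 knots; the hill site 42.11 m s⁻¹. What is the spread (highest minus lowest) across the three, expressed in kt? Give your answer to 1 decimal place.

the airport: 121.14 km/h = 65.410 kt.
the hill site: 42.11 m/s = 81.855 kt.
Spread: 81.855 − 54.800 = 27.1 kt.

27.1 kt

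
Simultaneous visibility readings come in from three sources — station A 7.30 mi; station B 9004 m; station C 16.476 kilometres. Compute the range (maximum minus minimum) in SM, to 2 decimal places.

4.64 SM

station B: 9004 m = 5.5948 SM.
station C: 16.476 km = 10.2377 SM.
Spread: 10.2377 − 5.5948 = 4.64 SM.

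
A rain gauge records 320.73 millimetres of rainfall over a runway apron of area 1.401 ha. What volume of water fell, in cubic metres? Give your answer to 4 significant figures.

4493 cubic metres

Area: 1.401 ha = 14010 m².
1 mm over 1 m² is 1 L, so volume = 320.73 × 14010 = 4493427.3 L = 4493 m³.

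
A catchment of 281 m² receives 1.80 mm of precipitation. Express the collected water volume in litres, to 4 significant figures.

1 mm over 1 m² is 1 L, so volume = 1.8 × 281 = 505.8 L.

505.8 litres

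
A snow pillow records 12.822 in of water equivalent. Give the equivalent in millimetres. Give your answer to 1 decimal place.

325.7 mm

1 in = 25.4 mm, so 12.822 × 25.4 = 325.7 mm.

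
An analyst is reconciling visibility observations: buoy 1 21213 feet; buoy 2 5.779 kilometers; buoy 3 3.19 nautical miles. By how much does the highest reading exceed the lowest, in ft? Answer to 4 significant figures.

2253 ft

buoy 2: 5.779 km = 18959.97 ft.
buoy 3: 3.19 nmi = 19382.81 ft.
Spread: 21213.00 − 18959.97 = 2253 ft.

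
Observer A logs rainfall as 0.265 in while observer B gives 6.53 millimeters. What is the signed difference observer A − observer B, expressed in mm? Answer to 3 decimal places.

observer A: 0.265 in = 6.73100 mm.
Difference: 6.73100 − 6.53000 = 0.201 mm.

0.201 mm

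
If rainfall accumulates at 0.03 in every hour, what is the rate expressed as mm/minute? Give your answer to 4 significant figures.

0.03 in/hour × 25.4 mm/in × 0.0166667 hour/minute = 0.01270 mm/minute.

0.01270 mm/minute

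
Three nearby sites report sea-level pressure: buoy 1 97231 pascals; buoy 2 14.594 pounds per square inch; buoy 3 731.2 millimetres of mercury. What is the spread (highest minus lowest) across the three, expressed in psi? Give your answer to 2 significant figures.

buoy 1: 97231 Pa = 14.1022 psi.
buoy 3: 731.2 mmHg = 14.1391 psi.
Spread: 14.5940 − 14.1022 = 0.49 psi.

0.49 psi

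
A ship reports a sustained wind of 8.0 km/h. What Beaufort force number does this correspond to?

8.0 km/h = 2.2 m/s, which is Beaufort 2 (light breeze, 1.6–3.3 m/s).

Beaufort force 2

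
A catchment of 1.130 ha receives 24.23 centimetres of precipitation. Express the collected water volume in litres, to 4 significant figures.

2738000 litres

Depth: 24.23 cm × 10 = 242.3 mm.
Area: 1.130 ha = 11300 m².
1 mm over 1 m² is 1 L, so volume = 242.3 × 11300 = 2737990 L ≈ 2738000 L.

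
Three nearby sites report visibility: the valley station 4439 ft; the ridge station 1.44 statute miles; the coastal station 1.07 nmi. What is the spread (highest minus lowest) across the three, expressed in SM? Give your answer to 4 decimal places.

0.5993 SM

the valley station: 4439 ft = 0.840720 SM.
the coastal station: 1.07 nmi = 1.231334 SM.
Spread: 1.440000 − 0.840720 = 0.5993 SM.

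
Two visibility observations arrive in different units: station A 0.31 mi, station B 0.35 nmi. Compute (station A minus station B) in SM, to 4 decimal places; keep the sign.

station B: 0.35 nmi = 0.402773 SM.
Difference: 0.310000 − 0.402773 = -0.0928 SM.

-0.0928 SM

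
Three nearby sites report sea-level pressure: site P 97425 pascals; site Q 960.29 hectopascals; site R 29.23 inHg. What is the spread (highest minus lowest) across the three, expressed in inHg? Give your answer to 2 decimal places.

0.87 inHg

site P: 97425 Pa = 28.7696 inHg.
site Q: 960.29 hPa = 28.3573 inHg.
Spread: 29.2300 − 28.3573 = 0.87 inHg.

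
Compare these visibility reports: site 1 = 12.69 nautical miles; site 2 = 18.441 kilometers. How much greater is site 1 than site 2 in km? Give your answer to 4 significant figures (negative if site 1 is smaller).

site 1: 12.69 nmi = 23.50188 km.
Difference: 23.50188 − 18.44100 = 5.061 km.

5.061 km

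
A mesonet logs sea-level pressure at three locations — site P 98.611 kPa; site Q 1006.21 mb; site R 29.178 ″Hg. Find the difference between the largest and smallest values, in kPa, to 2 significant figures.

2.0 kPa

site Q: 1006.21 mb = 100.621 kPa.
site R: 29.178 inHg = 98.808 kPa.
Spread: 100.621 − 98.611 = 2.0 kPa.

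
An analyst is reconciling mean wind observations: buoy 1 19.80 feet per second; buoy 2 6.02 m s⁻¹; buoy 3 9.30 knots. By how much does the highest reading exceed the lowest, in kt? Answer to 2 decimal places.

2.43 kt

buoy 1: 19.80 ft/s = 11.7312 kt.
buoy 2: 6.02 m/s = 11.7019 kt.
Spread: 11.7312 − 9.3000 = 2.43 kt.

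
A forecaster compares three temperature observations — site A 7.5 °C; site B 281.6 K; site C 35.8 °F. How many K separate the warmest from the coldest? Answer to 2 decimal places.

6.34 K

site B: 281.6 K = 8.450 °C.
site C: 35.8 °F = 2.111 °C.
Spread: 8.450 − 2.111 = 6.339 °C.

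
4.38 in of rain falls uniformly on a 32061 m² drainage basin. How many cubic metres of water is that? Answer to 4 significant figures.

Depth: 4.38 in × 25.4 = 111.252 mm.
1 mm over 1 m² is 1 L, so volume = 111.252 × 32061 = 3566850.4 L = 3567 m³.

3567 cubic metres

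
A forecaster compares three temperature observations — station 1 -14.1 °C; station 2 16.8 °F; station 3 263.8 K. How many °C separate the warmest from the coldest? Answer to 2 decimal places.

5.66 °C

station 2: 16.8 °F = -8.444 °C.
station 3: 263.8 K = -9.350 °C.
Spread: (-8.444) − (-14.100) = 5.656 °C.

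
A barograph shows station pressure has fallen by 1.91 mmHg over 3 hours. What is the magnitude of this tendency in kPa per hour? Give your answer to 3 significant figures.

0.0849 kPa per hour

1.91 mmHg / 3 h × 0.133322 kPa/mmHg = 0.0849 kPa/h.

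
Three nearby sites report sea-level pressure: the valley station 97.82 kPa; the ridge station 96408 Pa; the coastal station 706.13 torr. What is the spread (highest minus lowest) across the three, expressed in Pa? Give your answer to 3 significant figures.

the valley station: 97.82 kPa = 97820.00 Pa.
the coastal station: 706.13 mmHg = 94142.94 Pa.
Spread: 97820.00 − 94142.94 = 3680 Pa.

3680 Pa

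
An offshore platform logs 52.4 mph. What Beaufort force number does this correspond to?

52.4 mph = 23.4 m/s, which is Beaufort 9 (strong gale, 20.8–24.4 m/s).

Beaufort force 9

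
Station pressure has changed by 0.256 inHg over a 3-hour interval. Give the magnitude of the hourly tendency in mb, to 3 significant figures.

0.256 inHg / 3 h × 33.8639 mb/inHg = 2.89 mb/h.

2.89 mb per hour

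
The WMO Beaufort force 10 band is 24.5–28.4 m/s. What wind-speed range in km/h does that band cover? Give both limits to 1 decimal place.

88.2 to 102.2 km/h

24.5–28.4 m/s × 3.6 = 88.2–102.2 km/h.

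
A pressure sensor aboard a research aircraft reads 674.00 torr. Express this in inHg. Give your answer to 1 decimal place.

26.5 inHg

1 mmHg = 0.0393701 inHg, so 674.00 × 0.0393701 = 26.5 inHg.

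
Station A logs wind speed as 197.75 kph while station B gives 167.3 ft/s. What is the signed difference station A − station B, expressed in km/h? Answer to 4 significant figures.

station B: 167.3 ft/s = 183.5749 km/h.
Difference: 197.7500 − 183.5749 = 14.18 km/h.

14.18 km/h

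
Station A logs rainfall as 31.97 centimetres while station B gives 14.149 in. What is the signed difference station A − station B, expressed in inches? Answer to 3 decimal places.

station A: 31.97 cm = 12.58661 in.
Difference: 12.58661 − 14.14900 = -1.562 in.

-1.562 in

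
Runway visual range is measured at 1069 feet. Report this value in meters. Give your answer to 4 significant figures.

325.8 m

1 ft = 0.3048 m, so 1069 × 0.3048 = 325.8 m.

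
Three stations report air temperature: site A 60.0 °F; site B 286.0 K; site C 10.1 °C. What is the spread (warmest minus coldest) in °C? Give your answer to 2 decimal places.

site A: 60.0 °F = 15.556 °C.
site B: 286.0 K = 12.850 °C.
Spread: 15.556 − 10.100 = 5.456 °C.

5.46 °C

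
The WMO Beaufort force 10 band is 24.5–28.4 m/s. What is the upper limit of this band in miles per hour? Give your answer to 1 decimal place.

63.5 mph

24.5–28.4 m/s × 2.237 = 54.8–63.5 mph.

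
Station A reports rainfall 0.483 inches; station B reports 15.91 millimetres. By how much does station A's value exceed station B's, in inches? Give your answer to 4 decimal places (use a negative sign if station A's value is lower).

-0.1434 in

station B: 15.91 mm = 0.626378 in.
Difference: 0.483000 − 0.626378 = -0.1434 in.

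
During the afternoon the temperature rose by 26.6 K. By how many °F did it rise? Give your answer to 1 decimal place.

47.9 °F

A change of 1 °C equals a change of 1.8 °F: Δ°F = 26.6 × 1.8 = 47.9 °F.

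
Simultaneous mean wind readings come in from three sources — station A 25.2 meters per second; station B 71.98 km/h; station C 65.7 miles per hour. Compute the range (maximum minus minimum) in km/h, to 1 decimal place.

station A: 25.2 m/s = 90.720 km/h.
station C: 65.7 mph = 105.734 km/h.
Spread: 105.734 − 71.980 = 33.8 km/h.

33.8 km/h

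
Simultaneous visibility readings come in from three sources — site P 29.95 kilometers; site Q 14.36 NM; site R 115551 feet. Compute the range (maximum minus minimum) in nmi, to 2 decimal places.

site P: 29.95 km = 16.1717 nmi.
site R: 115551 ft = 19.0172 nmi.
Spread: 19.0172 − 14.3600 = 4.66 nmi.

4.66 nmi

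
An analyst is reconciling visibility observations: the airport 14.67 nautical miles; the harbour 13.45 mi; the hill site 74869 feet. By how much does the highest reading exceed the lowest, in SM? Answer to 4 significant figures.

3.432 SM

the airport: 14.67 nmi = 16.88193 SM.
the hill site: 74869 ft = 14.17973 SM.
Spread: 16.88193 − 13.45000 = 3.432 SM.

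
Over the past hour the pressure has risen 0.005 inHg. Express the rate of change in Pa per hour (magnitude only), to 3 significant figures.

16.9 Pa per hour

0.005 inHg / 1 h × 3386.39 Pa/inHg = 16.9 Pa/h.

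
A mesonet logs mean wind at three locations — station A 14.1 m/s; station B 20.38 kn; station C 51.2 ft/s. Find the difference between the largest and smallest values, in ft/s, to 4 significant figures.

16.80 ft/s

station A: 14.1 m/s = 46.2598 ft/s.
station B: 20.38 kt = 34.3976 ft/s.
Spread: 51.2000 − 34.3976 = 16.80 ft/s.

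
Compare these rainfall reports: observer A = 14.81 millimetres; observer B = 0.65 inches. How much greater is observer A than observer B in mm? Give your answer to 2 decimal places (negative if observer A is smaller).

-1.70 mm

observer B: 0.65 in = 16.5100 mm.
Difference: 14.8100 − 16.5100 = -1.70 mm.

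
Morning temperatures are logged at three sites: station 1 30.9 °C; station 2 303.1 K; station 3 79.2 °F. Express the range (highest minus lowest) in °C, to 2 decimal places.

4.68 °C

station 2: 303.1 K = 29.950 °C.
station 3: 79.2 °F = 26.222 °C.
Spread: 30.900 − 26.222 = 4.678 °C.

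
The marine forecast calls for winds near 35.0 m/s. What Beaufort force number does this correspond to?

35.0 m/s lies in the Beaufort 12 band (hurricane force, ≥32.7 m/s).

Beaufort force 12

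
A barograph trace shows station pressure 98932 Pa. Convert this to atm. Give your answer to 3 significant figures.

1 Pa = 9.86923e-06 atm, so 98932 × 9.86923e-06 = 0.976 atm.

0.976 atm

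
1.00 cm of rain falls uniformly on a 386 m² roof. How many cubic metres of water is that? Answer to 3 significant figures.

3.86 cubic metres

Depth: 1.00 cm × 10 = 10 mm.
1 mm over 1 m² is 1 L, so volume = 10 × 386 = 3860 L = 3.86 m³.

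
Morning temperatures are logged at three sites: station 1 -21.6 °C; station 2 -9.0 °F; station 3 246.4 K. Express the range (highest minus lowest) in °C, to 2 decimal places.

station 2: -9.0 °F = -22.778 °C.
station 3: 246.4 K = -26.750 °C.
Spread: (-21.600) − (-26.750) = 5.150 °C.

5.15 °C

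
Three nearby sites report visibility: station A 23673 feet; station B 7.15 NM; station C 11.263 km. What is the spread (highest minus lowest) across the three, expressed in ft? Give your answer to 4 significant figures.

station B: 7.15 nmi = 43444.23 ft.
station C: 11.263 km = 36952.10 ft.
Spread: 43444.23 − 23673.00 = 19770 ft.

19770 ft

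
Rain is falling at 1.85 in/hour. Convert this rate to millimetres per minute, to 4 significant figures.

1.85 in/hour × 25.4 mm/in × 0.0166667 hour/minute = 0.7832 mm/minute.

0.7832 mm/minute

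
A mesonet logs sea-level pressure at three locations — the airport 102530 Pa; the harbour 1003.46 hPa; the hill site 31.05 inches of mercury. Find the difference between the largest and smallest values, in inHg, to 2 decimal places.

the airport: 102530 Pa = 30.2771 inHg.
the harbour: 1003.46 hPa = 29.6322 inHg.
Spread: 31.0500 − 29.6322 = 1.42 inHg.

1.42 inHg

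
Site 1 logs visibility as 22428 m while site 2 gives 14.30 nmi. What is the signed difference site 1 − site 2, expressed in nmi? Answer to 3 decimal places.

site 1: 22428 m = 12.11015 nmi.
Difference: 12.11015 − 14.30000 = -2.190 nmi.

-2.190 nmi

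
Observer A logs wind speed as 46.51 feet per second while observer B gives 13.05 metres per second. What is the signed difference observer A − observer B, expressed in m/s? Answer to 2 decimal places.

observer A: 46.51 ft/s = 14.1762 m/s.
Difference: 14.1762 − 13.0500 = 1.13 m/s.

1.13 m/s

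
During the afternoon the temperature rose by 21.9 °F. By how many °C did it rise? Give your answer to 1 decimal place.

12.2 °C

Converting a difference, only the 9/5 scale factor applies: Δ°C = 21.9 × 0.5556 = 12.2 °C.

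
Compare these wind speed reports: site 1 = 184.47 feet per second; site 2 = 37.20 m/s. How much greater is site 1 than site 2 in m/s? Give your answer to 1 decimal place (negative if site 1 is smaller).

19.0 m/s

site 1: 184.47 ft/s = 56.226 m/s.
Difference: 56.226 − 37.200 = 19.0 m/s.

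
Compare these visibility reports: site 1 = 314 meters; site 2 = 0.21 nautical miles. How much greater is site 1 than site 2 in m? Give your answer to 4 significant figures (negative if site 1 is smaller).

site 2: 0.21 nmi = 388.9200 m.
Difference: 314.0000 − 388.9200 = -74.92 m.

-74.92 m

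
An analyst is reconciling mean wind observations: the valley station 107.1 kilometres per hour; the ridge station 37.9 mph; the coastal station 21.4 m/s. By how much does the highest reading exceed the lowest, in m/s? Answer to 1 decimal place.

the valley station: 107.1 km/h = 29.750 m/s.
the ridge station: 37.9 mph = 16.943 m/s.
Spread: 29.750 − 16.943 = 12.8 m/s.

12.8 m/s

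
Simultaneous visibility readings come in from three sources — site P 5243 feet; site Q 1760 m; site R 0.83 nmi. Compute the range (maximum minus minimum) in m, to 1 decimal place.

222.8 m

site P: 5243 ft = 1598.066 m.
site R: 0.83 nmi = 1537.160 m.
Spread: 1760.000 − 1537.160 = 222.8 m.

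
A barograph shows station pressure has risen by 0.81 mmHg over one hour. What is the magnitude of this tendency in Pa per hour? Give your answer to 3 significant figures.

108 Pa per hour

0.81 mmHg / 1 h × 133.322 Pa/mmHg = 108 Pa/h.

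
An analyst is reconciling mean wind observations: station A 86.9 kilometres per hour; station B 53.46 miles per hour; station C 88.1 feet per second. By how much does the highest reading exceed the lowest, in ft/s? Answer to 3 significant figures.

9.69 ft/s

station A: 86.9 km/h = 79.1958 ft/s.
station B: 53.46 mph = 78.4080 ft/s.
Spread: 88.1000 − 78.4080 = 9.69 ft/s.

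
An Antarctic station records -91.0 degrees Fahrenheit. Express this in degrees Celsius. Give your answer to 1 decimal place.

-68.3 °C

°C = (°F − 32) × 5/9 = (-91.0 − 32) / 1.8 = -68.3 °C.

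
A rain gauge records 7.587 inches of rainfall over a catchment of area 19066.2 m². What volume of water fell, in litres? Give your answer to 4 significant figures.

3674000 litres

Depth: 7.587 in × 25.4 = 192.7098 mm.
1 mm over 1 m² is 1 L, so volume = 192.7098 × 19066.2 = 3674243.6 L ≈ 3674000 L.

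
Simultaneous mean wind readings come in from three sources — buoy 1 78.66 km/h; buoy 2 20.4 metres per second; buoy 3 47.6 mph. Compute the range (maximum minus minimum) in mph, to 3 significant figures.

3.24 mph

buoy 1: 78.66 km/h = 48.8771 mph.
buoy 2: 20.4 m/s = 45.6335 mph.
Spread: 48.8771 − 45.6335 = 3.24 mph.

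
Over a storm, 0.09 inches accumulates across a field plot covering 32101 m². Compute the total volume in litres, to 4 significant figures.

Depth: 0.09 in × 25.4 = 2.286 mm.
1 mm over 1 m² is 1 L, so volume = 2.286 × 32101 = 73382.886 L ≈ 73380 L.

73380 litres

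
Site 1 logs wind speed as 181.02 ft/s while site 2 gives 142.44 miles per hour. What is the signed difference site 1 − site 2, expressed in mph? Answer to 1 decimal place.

site 1: 181.02 ft/s = 123.423 mph.
Difference: 123.423 − 142.440 = -19.0 mph.

-19.0 mph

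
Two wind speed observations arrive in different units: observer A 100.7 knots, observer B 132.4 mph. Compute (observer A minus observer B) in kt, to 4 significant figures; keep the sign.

observer B: 132.4 mph = 115.0525 kt.
Difference: 100.7000 − 115.0525 = -14.35 kt.

-14.35 kt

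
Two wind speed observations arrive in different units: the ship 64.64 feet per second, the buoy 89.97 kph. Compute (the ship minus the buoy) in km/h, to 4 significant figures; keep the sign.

the ship: 64.64 ft/s = 70.9282 km/h.
Difference: 70.9282 − 89.9700 = -19.04 km/h.

-19.04 km/h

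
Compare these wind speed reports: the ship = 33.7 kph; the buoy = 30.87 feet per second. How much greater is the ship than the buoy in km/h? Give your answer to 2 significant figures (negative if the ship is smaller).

the buoy: 30.87 ft/s = 33.8730 km/h.
Difference: 33.7000 − 33.8730 = -0.17 km/h.

-0.17 km/h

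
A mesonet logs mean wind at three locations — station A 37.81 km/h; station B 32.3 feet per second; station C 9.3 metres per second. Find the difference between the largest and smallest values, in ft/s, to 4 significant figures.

3.946 ft/s

station A: 37.81 km/h = 34.45793 ft/s.
station C: 9.3 m/s = 30.51181 ft/s.
Spread: 34.45793 − 30.51181 = 3.946 ft/s.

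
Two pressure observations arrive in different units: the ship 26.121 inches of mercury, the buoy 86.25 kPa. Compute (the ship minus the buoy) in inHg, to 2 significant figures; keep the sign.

the buoy: 86.25 kPa = 25.4696 inHg.
Difference: 26.1210 − 25.4696 = 0.65 inHg.

0.65 inHg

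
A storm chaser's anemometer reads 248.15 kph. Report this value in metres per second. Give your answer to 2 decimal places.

1 km/h = 0.277778 m/s, so 248.15 × 0.277778 = 68.93 m/s.

68.93 m/s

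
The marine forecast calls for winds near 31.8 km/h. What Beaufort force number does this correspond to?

Beaufort force 5

31.8 km/h = 8.8 m/s, which is Beaufort 5 (fresh breeze, 8.0–10.7 m/s).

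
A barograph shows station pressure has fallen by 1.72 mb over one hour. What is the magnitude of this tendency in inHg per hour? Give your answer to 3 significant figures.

1.72 mb / 1 h × 0.02953 inHg/mb = 0.0508 inHg/h.

0.0508 inHg per hour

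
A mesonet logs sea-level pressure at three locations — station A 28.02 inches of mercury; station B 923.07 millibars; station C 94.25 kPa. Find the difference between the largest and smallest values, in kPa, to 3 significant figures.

2.58 kPa

station A: 28.02 inHg = 94.8866 kPa.
station B: 923.07 mb = 92.3070 kPa.
Spread: 94.8866 − 92.3070 = 2.58 kPa.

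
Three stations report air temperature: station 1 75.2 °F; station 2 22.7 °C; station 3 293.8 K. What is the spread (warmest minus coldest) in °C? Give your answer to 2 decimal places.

3.35 °C

station 1: 75.2 °F = 24.000 °C.
station 3: 293.8 K = 20.650 °C.
Spread: 24.000 − 20.650 = 3.350 °C.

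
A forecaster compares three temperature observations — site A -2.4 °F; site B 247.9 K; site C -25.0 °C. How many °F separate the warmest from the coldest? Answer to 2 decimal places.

11.05 °F

site A: -2.4 °F = -19.111 °C.
site B: 247.9 K = -25.250 °C.
Spread: (-19.111) − (-25.250) = 6.139 °C = 11.05 °F.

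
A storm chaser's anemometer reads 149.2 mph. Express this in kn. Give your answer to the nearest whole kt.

130 kt

1 mph = 0.868976 kt, so 149.2 × 0.868976 = 130 kt.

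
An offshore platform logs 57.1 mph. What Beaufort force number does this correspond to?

Beaufort force 10

57.1 mph = 25.5 m/s, which is Beaufort 10 (storm, 24.5–28.4 m/s).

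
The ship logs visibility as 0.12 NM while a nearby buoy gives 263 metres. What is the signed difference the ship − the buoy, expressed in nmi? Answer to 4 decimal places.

-0.0220 nmi

the buoy: 263 m = 0.142009 nmi.
Difference: 0.120000 − 0.142009 = -0.0220 nmi.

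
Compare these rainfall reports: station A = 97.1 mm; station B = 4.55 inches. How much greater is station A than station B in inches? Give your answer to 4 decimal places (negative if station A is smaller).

station A: 97.1 mm = 3.822835 in.
Difference: 3.822835 − 4.550000 = -0.7272 in.

-0.7272 in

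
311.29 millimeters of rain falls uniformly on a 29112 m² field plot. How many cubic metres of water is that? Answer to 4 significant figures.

1 mm over 1 m² is 1 L, so volume = 311.29 × 29112 = 9062274.5 L = 9062 m³.

9062 cubic metres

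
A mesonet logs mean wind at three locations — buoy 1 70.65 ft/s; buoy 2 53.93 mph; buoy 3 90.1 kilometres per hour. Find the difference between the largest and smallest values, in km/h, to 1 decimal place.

12.6 km/h

buoy 1: 70.65 ft/s = 77.523 km/h.
buoy 2: 53.93 mph = 86.792 km/h.
Spread: 90.100 − 77.523 = 12.6 km/h.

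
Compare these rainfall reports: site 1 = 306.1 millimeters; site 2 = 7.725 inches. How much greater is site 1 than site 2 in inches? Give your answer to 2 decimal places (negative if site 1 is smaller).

4.33 in

site 1: 306.1 mm = 12.0512 in.
Difference: 12.0512 − 7.7250 = 4.33 in.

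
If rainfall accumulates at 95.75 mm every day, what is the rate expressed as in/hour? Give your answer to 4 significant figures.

0.1571 in/hour

95.75 mm/day × 0.0393701 in/mm × 0.0416667 day/hour = 0.1571 in/hour.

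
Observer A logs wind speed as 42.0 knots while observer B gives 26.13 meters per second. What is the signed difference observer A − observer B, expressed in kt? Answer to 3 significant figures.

-8.79 kt

observer B: 26.13 m/s = 50.7927 kt.
Difference: 42.0000 − 50.7927 = -8.79 kt.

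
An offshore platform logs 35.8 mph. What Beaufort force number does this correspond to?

Beaufort force 7

35.8 mph = 16.0 m/s, which is Beaufort 7 (near gale, 13.9–17.1 m/s).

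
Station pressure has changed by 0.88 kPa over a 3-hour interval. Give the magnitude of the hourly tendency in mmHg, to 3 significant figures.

2.20 mmHg per hour

0.88 kPa / 3 h × 7.50062 mmHg/kPa = 2.20 mmHg/h.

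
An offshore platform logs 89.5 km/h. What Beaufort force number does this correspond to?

Beaufort force 10

89.5 km/h = 24.9 m/s, which is Beaufort 10 (storm, 24.5–28.4 m/s).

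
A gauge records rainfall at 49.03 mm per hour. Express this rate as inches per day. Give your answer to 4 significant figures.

46.33 in/day

49.03 mm/hour × 0.0393701 in/mm × 24 hour/day = 46.33 in/day.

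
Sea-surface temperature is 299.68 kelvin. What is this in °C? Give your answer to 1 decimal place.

26.5 °C

°C = 299.68 − 273.15 = 26.5 °C.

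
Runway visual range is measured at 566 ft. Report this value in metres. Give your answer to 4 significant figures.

172.5 m

1 ft = 0.3048 m, so 566 × 0.3048 = 172.5 m.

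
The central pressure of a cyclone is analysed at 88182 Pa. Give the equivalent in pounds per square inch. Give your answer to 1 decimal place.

12.8 psi

1 Pa = 0.000145038 psi, so 88182 × 0.000145038 = 12.8 psi.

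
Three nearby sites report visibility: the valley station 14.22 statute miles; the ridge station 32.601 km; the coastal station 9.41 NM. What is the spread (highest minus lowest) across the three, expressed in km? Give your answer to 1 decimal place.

15.2 km

the valley station: 14.22 SM = 22.885 km.
the coastal station: 9.41 nmi = 17.427 km.
Spread: 32.601 − 17.427 = 15.2 km.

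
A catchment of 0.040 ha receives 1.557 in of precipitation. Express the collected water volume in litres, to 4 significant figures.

15820 litres

Depth: 1.557 in × 25.4 = 39.5478 mm.
Area: 0.040 ha = 400 m².
1 mm over 1 m² is 1 L, so volume = 39.5478 × 400 = 15819.12 L ≈ 15820 L.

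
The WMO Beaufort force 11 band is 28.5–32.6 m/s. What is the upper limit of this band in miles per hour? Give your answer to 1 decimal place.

72.9 mph

28.5–32.6 m/s × 2.237 = 63.8–72.9 mph.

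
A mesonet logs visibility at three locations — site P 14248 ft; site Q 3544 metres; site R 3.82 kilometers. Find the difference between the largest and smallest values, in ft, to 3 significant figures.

site Q: 3544 m = 11627.30 ft.
site R: 3.82 km = 12532.81 ft.
Spread: 14248.00 − 11627.30 = 2620 ft.

2620 ft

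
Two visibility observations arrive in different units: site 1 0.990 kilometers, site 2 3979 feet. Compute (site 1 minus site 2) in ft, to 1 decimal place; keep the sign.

-731.0 ft

site 1: 0.990 km = 3248.031 ft.
Difference: 3248.031 − 3979.000 = -731.0 ft.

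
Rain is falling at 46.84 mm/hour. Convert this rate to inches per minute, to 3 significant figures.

0.0307 in/minute

46.84 mm/hour × 0.0393701 in/mm × 0.0166667 hour/minute = 0.0307 in/minute.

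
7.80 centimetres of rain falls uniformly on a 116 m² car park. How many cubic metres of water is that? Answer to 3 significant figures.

Depth: 7.80 cm × 10 = 78 mm.
1 mm over 1 m² is 1 L, so volume = 78 × 116 = 9048 L = 9.05 m³.

9.05 cubic metres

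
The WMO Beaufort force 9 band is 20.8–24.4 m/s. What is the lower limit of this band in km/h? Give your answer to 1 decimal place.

20.8–24.4 m/s × 3.6 = 74.9–87.8 km/h.

74.9 km/h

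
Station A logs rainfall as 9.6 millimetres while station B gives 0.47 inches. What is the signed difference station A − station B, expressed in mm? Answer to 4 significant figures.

station B: 0.47 in = 11.93800 mm.
Difference: 9.60000 − 11.93800 = -2.338 mm.

-2.338 mm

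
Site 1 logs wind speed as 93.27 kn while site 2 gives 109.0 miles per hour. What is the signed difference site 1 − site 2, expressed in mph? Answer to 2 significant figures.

site 1: 93.27 kt = 107.333 mph.
Difference: 107.333 − 109.000 = -1.7 mph.

-1.7 mph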